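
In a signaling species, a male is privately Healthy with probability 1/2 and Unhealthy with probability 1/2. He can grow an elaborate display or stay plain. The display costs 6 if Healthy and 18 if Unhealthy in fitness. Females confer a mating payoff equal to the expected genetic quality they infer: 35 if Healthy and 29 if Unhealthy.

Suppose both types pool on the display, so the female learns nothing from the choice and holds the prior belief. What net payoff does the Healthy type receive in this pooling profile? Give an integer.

26

Pooled mating payoff = 1/2·35 + 1/2·29 = 32.
Healthy pays cost 6 for the display, so net payoff = 32 − 6 = 26.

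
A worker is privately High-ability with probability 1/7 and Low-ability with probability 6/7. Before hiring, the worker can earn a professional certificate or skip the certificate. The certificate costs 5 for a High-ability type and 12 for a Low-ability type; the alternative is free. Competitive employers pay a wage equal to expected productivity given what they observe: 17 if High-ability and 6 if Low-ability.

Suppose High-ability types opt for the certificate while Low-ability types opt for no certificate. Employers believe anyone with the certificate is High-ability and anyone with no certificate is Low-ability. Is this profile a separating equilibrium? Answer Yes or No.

Under these beliefs, the certificate earns wage 17 and no certificate earns wage 6.
High-ability: the certificate nets 17 − 5 = 12; no certificate nets 6. High-ability prefers the certificate.
Low-ability: the certificate nets 17 − 12 = 5; no certificate nets 6. Low-ability prefers no certificate.
Neither type deviates, so the separating profile is an equilibrium.

Yes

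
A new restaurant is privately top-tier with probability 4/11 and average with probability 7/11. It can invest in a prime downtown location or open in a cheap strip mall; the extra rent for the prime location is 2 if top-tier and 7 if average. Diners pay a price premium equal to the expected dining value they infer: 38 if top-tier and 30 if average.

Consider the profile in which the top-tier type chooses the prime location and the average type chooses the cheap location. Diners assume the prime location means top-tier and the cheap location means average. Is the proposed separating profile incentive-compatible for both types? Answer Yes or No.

No

Under these beliefs, the prime location earns price premium 38 and the cheap location earns price premium 30.
top-tier: the prime location nets 38 − 2 = 36; the cheap location nets 30. top-tier prefers the prime location.
average: the prime location nets 38 − 7 = 31; the cheap location nets 30. average would deviate to the prime location.
average has a profitable deviation, so the profile is not an equilibrium.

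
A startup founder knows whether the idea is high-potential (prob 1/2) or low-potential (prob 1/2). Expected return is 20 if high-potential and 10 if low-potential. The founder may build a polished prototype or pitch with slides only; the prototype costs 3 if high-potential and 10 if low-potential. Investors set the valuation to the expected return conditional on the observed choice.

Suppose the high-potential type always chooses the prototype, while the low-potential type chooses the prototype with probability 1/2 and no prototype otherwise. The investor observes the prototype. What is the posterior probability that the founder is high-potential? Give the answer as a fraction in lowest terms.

P(the prototype) = (1/2)·1 + (1/2)·(1/2) = 3/4.
By Bayes' rule, P(high-potential | the prototype) = (1/2) / (3/4) = 2/3.

2/3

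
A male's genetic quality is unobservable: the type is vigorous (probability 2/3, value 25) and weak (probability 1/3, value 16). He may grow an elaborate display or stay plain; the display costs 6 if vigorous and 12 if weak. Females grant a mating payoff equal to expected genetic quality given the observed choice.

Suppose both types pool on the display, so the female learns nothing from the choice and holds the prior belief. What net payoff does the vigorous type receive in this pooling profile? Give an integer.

16

Pooled mating payoff = 2/3·25 + 1/3·16 = 22.
vigorous pays cost 6 for the display, so net payoff = 22 − 6 = 16.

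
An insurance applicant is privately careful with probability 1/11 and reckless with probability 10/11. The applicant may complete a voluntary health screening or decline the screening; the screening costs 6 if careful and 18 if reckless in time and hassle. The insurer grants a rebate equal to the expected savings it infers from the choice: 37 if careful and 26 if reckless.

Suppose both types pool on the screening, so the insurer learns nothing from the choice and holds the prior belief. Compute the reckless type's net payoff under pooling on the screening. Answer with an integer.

Pooled rebate = 1/11·37 + 10/11·26 = 27.
reckless pays cost 18 for the screening, so net payoff = 27 − 18 = 9.

9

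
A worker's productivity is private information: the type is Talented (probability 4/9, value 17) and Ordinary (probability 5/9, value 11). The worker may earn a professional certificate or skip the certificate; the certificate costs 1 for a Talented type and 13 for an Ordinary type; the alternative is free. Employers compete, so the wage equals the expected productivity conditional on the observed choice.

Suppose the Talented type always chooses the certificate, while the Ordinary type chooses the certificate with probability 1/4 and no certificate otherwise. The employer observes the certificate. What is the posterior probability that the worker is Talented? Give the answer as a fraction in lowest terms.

16/21

P(the certificate) = (4/9)·1 + (5/9)·(1/4) = 7/12.
By Bayes' rule, P(Talented | the certificate) = (4/9) / (7/12) = 16/21.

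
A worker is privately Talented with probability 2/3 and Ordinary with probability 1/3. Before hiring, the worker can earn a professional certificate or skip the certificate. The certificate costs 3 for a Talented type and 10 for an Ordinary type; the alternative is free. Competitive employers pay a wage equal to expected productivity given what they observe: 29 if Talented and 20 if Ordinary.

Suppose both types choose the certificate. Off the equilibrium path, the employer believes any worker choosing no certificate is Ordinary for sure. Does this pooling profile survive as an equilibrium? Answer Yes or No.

No

On path, the employer holds the prior and pays 2/3·29 + 1/3·20 = 26. Off path (no certificate), believing Ordinary, it pays 20.
Talented: the certificate nets 26 − 3 = 23; no certificate nets 20. Talented stays.
Ordinary: the certificate nets 26 − 10 = 16; no certificate nets 20. Ordinary would deviate.
A type deviates, so pooling fails.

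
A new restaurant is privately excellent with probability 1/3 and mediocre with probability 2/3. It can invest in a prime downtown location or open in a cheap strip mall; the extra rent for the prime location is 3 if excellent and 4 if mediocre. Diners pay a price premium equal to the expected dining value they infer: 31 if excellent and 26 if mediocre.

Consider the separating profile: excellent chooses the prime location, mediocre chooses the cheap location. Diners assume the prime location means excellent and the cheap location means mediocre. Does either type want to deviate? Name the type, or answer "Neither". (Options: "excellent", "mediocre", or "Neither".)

The prime location pays 31; the cheap location pays 26.
excellent: assigned the prime location, nets 31 − 3 = 28; deviating to the cheap location nets 26.
mediocre: assigned the cheap location, nets 26; deviating to the prime location nets 31 − 4 = 27.
The mediocre type gains 1 by deviating.

mediocre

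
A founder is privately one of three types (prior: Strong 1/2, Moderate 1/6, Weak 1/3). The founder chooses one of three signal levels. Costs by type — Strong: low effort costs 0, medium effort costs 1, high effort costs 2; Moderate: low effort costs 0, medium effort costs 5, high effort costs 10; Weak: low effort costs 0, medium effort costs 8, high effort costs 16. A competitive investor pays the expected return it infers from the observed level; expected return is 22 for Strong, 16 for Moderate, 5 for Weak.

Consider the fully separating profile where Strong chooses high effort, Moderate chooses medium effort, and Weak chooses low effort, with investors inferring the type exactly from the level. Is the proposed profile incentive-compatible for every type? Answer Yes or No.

Separating valuations: high effort → 22, medium effort → 16, low effort → 5.
Strong (assigned high effort): low effort: 5 − 0 = 5; medium effort: 16 − 1 = 15; high effort: 22 − 2 = 20. Strong stays.
Moderate (assigned medium effort): low effort: 5 − 0 = 5; medium effort: 16 − 5 = 11; high effort: 22 − 10 = 12. Moderate prefers high effort.
Weak (assigned low effort): low effort: 5 − 0 = 5; medium effort: 16 − 8 = 8; high effort: 22 − 16 = 6. Weak prefers medium effort.
At least one type deviates; the separating profile fails.

No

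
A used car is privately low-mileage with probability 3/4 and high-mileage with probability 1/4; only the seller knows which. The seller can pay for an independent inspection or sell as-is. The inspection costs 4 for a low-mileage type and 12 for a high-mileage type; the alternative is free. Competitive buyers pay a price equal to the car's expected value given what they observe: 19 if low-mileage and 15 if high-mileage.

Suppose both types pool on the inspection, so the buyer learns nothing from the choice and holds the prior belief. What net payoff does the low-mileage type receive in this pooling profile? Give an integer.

14

Pooled price = 3/4·19 + 1/4·15 = 18.
low-mileage pays cost 4 for the inspection, so net payoff = 18 − 4 = 14.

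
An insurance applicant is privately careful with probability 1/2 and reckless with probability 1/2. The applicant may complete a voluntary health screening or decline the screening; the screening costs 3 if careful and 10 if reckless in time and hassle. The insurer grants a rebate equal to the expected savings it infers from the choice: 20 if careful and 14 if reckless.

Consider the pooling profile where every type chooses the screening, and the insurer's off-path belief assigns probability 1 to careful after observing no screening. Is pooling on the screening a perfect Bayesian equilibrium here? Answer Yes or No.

On path, the insurer holds the prior and pays 1/2·20 + 1/2·14 = 17. Off path (no screening), believing careful, it pays 20.
careful: the screening nets 17 − 3 = 14; no screening nets 20. careful would deviate.
reckless: the screening nets 17 − 10 = 7; no screening nets 20. reckless would deviate.
A type deviates, so pooling fails.

No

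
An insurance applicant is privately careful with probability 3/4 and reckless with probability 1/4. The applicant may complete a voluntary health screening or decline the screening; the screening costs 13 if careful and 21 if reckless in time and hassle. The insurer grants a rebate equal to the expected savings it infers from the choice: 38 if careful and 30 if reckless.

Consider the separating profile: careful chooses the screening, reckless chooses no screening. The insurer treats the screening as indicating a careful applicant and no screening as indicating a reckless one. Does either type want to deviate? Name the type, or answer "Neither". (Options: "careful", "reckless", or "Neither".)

The screening pays 38; no screening pays 30.
careful: assigned the screening, nets 38 − 13 = 25; deviating to no screening nets 30.
reckless: assigned no screening, nets 30; deviating to the screening nets 38 − 21 = 17.
The careful type gains 5 by deviating.

careful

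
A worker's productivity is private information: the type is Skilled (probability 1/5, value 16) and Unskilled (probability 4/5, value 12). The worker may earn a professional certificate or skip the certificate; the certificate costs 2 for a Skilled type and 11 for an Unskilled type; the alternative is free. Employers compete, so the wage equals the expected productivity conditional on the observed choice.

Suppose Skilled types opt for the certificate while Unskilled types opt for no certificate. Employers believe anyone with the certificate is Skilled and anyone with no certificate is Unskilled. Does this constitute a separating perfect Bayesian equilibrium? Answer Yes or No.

Yes

Under these beliefs, the certificate earns wage 16 and no certificate earns wage 12.
Skilled: the certificate nets 16 − 2 = 14; no certificate nets 12. Skilled prefers the certificate.
Unskilled: the certificate nets 16 − 11 = 5; no certificate nets 12. Unskilled prefers no certificate.
Neither type deviates, so the separating profile is an equilibrium.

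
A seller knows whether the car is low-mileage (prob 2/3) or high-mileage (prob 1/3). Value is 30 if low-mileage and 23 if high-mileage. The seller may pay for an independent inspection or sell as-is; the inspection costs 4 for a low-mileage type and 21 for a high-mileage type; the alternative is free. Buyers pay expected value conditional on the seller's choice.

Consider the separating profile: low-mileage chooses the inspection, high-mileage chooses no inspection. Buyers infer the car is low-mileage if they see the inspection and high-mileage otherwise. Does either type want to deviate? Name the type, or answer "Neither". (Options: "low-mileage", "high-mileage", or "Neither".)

Neither

The inspection pays 30; no inspection pays 23.
low-mileage: assigned the inspection, nets 30 − 4 = 26; deviating to no inspection nets 23.
high-mileage: assigned no inspection, nets 23; deviating to the inspection nets 30 − 21 = 9.
Both types strictly prefer their assigned action; no profitable deviation.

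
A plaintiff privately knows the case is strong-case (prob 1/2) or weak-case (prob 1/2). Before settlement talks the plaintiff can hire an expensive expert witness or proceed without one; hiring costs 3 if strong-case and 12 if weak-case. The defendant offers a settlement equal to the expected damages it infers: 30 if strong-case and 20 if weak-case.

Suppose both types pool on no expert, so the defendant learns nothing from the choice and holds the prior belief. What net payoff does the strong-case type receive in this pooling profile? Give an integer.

Pooled settlement = 1/2·30 + 1/2·20 = 25.
strong-case pays no cost for no expert, so net payoff = 25.

25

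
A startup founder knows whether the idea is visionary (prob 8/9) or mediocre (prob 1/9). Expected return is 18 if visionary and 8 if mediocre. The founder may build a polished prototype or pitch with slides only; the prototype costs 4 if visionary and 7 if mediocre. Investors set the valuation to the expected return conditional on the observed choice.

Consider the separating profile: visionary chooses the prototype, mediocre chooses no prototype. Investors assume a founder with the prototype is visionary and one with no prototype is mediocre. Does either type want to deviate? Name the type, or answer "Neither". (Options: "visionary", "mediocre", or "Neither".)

mediocre

The prototype pays 18; no prototype pays 8.
visionary: assigned the prototype, nets 18 − 4 = 14; deviating to no prototype nets 8.
mediocre: assigned no prototype, nets 8; deviating to the prototype nets 18 − 7 = 11.
The mediocre type gains 3 by deviating.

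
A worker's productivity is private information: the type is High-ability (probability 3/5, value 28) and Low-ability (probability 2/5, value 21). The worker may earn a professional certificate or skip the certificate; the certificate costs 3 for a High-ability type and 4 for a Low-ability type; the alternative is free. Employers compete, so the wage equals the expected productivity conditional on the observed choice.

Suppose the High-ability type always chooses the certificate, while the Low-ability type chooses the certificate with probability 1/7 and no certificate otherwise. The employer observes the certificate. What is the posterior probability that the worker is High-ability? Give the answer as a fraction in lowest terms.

21/23

P(the certificate) = (3/5)·1 + (2/5)·(1/7) = 23/35.
By Bayes' rule, P(High-ability | the certificate) = (3/5) / (23/35) = 21/23.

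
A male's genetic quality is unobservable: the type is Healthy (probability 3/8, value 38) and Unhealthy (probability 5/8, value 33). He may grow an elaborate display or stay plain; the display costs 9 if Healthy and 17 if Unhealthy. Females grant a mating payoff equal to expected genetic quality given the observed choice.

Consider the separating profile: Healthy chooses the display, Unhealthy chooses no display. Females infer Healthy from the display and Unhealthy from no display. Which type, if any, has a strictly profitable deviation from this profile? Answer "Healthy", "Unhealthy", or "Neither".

The display pays 38; no display pays 33.
Healthy: assigned the display, nets 38 − 9 = 29; deviating to no display nets 33.
Unhealthy: assigned no display, nets 33; deviating to the display nets 38 − 17 = 21.
The Healthy type gains 4 by deviating.

Healthy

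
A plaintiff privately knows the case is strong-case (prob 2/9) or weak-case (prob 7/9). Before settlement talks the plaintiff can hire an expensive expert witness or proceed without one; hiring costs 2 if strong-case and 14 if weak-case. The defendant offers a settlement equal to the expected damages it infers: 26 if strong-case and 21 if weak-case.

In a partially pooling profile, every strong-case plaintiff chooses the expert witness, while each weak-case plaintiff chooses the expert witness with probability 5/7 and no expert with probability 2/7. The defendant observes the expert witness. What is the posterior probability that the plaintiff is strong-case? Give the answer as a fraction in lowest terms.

P(the expert witness) = (2/9)·1 + (7/9)·(5/7) = 7/9.
By Bayes' rule, P(strong-case | the expert witness) = (2/9) / (7/9) = 2/7.

2/7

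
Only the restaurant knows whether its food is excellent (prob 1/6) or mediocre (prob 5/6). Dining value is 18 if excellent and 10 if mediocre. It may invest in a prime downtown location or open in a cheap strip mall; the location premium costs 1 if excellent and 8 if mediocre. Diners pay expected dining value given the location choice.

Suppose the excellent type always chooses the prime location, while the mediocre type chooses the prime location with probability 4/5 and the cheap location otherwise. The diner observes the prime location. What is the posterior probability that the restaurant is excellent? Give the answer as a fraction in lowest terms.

P(the prime location) = (1/6)·1 + (5/6)·(4/5) = 5/6.
By Bayes' rule, P(excellent | the prime location) = (1/6) / (5/6) = 1/5.

1/5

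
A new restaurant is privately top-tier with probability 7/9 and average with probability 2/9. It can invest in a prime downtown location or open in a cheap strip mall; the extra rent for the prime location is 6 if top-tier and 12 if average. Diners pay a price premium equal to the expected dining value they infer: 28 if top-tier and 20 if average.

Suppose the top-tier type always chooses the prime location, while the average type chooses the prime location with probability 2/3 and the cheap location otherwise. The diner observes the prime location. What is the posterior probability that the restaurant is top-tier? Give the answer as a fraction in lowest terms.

P(the prime location) = (7/9)·1 + (2/9)·(2/3) = 25/27.
By Bayes' rule, P(top-tier | the prime location) = (7/9) / (25/27) = 21/25.

21/25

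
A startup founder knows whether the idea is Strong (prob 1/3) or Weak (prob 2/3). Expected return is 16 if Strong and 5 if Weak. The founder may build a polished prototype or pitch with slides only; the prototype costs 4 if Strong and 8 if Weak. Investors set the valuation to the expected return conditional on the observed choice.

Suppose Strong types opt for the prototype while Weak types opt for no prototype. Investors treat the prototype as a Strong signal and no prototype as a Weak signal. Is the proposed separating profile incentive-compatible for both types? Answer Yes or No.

No

Under these beliefs, the prototype earns valuation 16 and no prototype earns valuation 5.
Strong: the prototype nets 16 − 4 = 12; no prototype nets 5. Strong prefers the prototype.
Weak: the prototype nets 16 − 8 = 8; no prototype nets 5. Weak would deviate to the prototype.
Weak has a profitable deviation, so the profile is not an equilibrium.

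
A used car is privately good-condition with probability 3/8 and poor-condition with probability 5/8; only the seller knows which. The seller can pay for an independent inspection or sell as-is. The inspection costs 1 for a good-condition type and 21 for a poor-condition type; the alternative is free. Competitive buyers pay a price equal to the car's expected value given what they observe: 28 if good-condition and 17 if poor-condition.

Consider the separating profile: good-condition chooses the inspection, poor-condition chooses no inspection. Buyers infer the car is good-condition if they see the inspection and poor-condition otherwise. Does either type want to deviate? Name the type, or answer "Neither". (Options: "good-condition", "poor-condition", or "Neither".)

Neither

The inspection pays 28; no inspection pays 17.
good-condition: assigned the inspection, nets 28 − 1 = 27; deviating to no inspection nets 17.
poor-condition: assigned no inspection, nets 17; deviating to the inspection nets 28 − 21 = 7.
Both types strictly prefer their assigned action; no profitable deviation.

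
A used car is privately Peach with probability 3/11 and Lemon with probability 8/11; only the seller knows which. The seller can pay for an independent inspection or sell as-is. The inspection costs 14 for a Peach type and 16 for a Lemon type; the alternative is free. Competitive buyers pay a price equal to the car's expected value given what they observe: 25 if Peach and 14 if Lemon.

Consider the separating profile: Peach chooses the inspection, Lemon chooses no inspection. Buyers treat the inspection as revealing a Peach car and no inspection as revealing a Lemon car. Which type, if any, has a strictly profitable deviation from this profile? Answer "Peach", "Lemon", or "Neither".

Peach

The inspection pays 25; no inspection pays 14.
Peach: assigned the inspection, nets 25 − 14 = 11; deviating to no inspection nets 14.
Lemon: assigned no inspection, nets 14; deviating to the inspection nets 25 − 16 = 9.
The Peach type gains 3 by deviating.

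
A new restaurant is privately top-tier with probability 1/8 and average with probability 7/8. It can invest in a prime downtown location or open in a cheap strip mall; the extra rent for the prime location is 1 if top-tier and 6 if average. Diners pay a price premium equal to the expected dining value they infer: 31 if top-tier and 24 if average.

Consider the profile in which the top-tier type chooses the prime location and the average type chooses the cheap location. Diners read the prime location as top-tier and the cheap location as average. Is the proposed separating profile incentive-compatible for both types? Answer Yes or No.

No

Under these beliefs, the prime location earns price premium 31 and the cheap location earns price premium 24.
top-tier: the prime location nets 31 − 1 = 30; the cheap location nets 24. top-tier prefers the prime location.
average: the prime location nets 31 − 6 = 25; the cheap location nets 24. average would deviate to the prime location.
average has a profitable deviation, so the profile is not an equilibrium.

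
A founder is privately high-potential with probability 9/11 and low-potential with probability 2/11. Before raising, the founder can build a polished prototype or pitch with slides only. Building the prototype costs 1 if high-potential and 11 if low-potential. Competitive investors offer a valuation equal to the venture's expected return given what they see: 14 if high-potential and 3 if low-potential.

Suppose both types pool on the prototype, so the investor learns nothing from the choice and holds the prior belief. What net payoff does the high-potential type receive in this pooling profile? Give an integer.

Pooled valuation = 9/11·14 + 2/11·3 = 12.
high-potential pays cost 1 for the prototype, so net payoff = 12 − 1 = 11.

11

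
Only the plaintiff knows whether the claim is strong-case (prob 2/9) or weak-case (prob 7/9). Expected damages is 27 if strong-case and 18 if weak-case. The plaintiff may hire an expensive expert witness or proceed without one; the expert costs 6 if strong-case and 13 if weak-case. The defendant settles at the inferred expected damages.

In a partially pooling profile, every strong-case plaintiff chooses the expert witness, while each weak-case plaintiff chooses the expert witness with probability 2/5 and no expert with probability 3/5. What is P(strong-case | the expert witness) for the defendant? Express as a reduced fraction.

5/12

P(the expert witness) = (2/9)·1 + (7/9)·(2/5) = 8/15.
By Bayes' rule, P(strong-case | the expert witness) = (2/9) / (8/15) = 5/12.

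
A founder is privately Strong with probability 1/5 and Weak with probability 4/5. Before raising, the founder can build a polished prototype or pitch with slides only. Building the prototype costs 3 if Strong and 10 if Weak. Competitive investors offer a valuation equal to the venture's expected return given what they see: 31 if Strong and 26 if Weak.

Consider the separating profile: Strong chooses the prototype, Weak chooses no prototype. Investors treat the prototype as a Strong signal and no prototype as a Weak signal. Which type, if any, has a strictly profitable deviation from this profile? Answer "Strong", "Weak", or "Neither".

The prototype pays 31; no prototype pays 26.
Strong: assigned the prototype, nets 31 − 3 = 28; deviating to no prototype nets 26.
Weak: assigned no prototype, nets 26; deviating to the prototype nets 31 − 10 = 21.
Both types strictly prefer their assigned action; no profitable deviation.

Neither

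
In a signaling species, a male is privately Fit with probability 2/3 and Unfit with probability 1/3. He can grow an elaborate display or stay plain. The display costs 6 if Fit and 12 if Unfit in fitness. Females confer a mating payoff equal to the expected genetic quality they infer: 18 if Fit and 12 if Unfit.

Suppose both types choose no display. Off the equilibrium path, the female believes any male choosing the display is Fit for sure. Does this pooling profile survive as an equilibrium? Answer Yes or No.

On path, the female holds the prior and pays 2/3·18 + 1/3·12 = 16. Off path (the display), believing Fit, it pays 18.
Fit: no display nets 16; the display nets 18 − 6 = 12. Fit stays.
Unfit: no display nets 16; the display nets 18 − 12 = 6. Unfit stays.
No type deviates, so pooling is sustained.

Yes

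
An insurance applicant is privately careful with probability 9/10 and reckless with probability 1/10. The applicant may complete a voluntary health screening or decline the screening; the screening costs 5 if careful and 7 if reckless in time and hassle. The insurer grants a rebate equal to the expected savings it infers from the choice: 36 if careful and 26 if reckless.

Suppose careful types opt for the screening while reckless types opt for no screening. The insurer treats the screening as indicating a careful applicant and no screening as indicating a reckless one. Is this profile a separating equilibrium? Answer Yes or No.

Under these beliefs, the screening earns rebate 36 and no screening earns rebate 26.
careful: the screening nets 36 − 5 = 31; no screening nets 26. careful prefers the screening.
reckless: the screening nets 36 − 7 = 29; no screening nets 26. reckless would deviate to the screening.
reckless has a profitable deviation, so the profile is not an equilibrium.

No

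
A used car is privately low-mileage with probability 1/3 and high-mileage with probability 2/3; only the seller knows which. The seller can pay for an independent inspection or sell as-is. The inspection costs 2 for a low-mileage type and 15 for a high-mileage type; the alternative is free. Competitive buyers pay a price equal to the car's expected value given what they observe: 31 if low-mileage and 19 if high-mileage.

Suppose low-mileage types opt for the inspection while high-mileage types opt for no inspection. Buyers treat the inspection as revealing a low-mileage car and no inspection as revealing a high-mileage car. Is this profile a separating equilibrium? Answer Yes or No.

Yes

Under these beliefs, the inspection earns price 31 and no inspection earns price 19.
low-mileage: the inspection nets 31 − 2 = 29; no inspection nets 19. low-mileage prefers the inspection.
high-mileage: the inspection nets 31 − 15 = 16; no inspection nets 19. high-mileage prefers no inspection.
Neither type deviates, so the separating profile is an equilibrium.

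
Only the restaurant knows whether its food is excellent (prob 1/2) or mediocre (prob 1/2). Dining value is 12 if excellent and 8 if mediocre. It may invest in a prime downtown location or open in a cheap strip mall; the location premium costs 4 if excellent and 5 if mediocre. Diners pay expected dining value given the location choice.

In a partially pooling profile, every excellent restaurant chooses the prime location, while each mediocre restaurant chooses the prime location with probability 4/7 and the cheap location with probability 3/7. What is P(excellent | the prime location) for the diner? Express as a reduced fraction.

P(the prime location) = (1/2)·1 + (1/2)·(4/7) = 11/14.
By Bayes' rule, P(excellent | the prime location) = (1/2) / (11/14) = 7/11.

7/11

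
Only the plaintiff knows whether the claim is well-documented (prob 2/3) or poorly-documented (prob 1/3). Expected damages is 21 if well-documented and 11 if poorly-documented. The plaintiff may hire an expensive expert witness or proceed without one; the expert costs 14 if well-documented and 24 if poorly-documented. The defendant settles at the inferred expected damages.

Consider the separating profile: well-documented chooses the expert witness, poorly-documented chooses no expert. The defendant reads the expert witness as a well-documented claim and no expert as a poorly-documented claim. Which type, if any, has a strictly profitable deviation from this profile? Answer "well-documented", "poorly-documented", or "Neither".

The expert witness pays 21; no expert pays 11.
well-documented: assigned the expert witness, nets 21 − 14 = 7; deviating to no expert nets 11.
poorly-documented: assigned no expert, nets 11; deviating to the expert witness nets 21 − 24 = -3.
The well-documented type gains 4 by deviating.

well-documented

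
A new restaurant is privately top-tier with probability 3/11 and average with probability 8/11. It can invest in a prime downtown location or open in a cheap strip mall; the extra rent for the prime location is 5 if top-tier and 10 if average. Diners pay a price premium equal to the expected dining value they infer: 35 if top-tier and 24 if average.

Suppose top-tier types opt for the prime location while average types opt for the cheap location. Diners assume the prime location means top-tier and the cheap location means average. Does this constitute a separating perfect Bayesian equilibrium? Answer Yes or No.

Under these beliefs, the prime location earns price premium 35 and the cheap location earns price premium 24.
top-tier: the prime location nets 35 − 5 = 30; the cheap location nets 24. top-tier prefers the prime location.
average: the prime location nets 35 − 10 = 25; the cheap location nets 24. average would deviate to the prime location.
average has a profitable deviation, so the profile is not an equilibrium.

No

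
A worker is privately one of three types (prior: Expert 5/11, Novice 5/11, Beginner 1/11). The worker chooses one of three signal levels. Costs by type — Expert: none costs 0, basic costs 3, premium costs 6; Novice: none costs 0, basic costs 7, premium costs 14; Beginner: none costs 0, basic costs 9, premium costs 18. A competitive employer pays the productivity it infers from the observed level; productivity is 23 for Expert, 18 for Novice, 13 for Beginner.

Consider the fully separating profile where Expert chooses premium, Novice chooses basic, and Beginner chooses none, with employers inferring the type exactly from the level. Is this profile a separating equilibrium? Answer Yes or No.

Separating wages: premium → 23, basic → 18, none → 13.
Expert (assigned premium): none: 13 − 0 = 13; basic: 18 − 3 = 15; premium: 23 − 6 = 17. Expert stays.
Novice (assigned basic): none: 13 − 0 = 13; basic: 18 − 7 = 11; premium: 23 − 14 = 9. Novice prefers none.
Beginner (assigned none): none: 13 − 0 = 13; basic: 18 − 9 = 9; premium: 23 − 18 = 5. Beginner stays.
At least one type deviates; the separating profile fails.

No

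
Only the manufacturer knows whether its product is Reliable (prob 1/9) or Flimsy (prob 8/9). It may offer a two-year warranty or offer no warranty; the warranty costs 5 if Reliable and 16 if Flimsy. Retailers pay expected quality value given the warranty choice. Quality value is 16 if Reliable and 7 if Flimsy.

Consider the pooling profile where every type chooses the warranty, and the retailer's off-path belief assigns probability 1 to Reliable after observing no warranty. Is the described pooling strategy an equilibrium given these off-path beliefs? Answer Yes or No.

On path, the retailer holds the prior and pays 1/9·16 + 8/9·7 = 8. Off path (no warranty), believing Reliable, it pays 16.
Reliable: the warranty nets 8 − 5 = 3; no warranty nets 16. Reliable would deviate.
Flimsy: the warranty nets 8 − 16 = -8; no warranty nets 16. Flimsy would deviate.
A type deviates, so pooling fails.

No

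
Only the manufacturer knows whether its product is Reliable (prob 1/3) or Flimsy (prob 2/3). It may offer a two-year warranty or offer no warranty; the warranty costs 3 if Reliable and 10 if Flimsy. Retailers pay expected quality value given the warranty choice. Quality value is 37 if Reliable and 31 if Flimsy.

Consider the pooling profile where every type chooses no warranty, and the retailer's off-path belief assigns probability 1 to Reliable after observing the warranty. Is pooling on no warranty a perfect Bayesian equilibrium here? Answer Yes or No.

No

On path, the retailer holds the prior and pays 1/3·37 + 2/3·31 = 33. Off path (the warranty), believing Reliable, it pays 37.
Reliable: no warranty nets 33; the warranty nets 37 − 3 = 34. Reliable would deviate.
Flimsy: no warranty nets 33; the warranty nets 37 − 10 = 27. Flimsy stays.
A type deviates, so pooling fails.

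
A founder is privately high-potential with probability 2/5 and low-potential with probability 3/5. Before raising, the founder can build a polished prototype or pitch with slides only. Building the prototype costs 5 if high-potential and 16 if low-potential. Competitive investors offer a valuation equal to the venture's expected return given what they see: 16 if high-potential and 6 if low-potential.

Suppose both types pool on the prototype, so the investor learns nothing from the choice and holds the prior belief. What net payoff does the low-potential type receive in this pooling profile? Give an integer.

Pooled valuation = 2/5·16 + 3/5·6 = 10.
low-potential pays cost 16 for the prototype, so net payoff = 10 − 16 = -6.

-6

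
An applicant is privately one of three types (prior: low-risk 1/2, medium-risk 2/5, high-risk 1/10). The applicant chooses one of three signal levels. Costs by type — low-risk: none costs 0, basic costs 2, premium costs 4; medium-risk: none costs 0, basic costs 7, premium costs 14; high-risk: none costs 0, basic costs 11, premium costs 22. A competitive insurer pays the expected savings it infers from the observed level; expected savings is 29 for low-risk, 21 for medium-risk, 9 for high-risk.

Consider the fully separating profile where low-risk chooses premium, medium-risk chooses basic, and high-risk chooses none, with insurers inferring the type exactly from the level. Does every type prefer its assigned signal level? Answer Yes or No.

No

Separating rebates: premium → 29, basic → 21, none → 9.
low-risk (assigned premium): none: 9 − 0 = 9; basic: 21 − 2 = 19; premium: 29 − 4 = 25. low-risk stays.
medium-risk (assigned basic): none: 9 − 0 = 9; basic: 21 − 7 = 14; premium: 29 − 14 = 15. medium-risk prefers premium.
high-risk (assigned none): none: 9 − 0 = 9; basic: 21 − 11 = 10; premium: 29 − 22 = 7. high-risk prefers basic.
At least one type deviates; the separating profile fails.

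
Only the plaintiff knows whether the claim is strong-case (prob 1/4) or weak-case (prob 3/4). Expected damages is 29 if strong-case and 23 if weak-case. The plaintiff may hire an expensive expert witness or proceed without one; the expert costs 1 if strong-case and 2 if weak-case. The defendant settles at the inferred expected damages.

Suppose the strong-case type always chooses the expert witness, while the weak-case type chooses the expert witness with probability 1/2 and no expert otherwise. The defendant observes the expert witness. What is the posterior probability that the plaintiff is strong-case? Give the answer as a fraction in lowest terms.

P(the expert witness) = (1/4)·1 + (3/4)·(1/2) = 5/8.
By Bayes' rule, P(strong-case | the expert witness) = (1/4) / (5/8) = 2/5.

2/5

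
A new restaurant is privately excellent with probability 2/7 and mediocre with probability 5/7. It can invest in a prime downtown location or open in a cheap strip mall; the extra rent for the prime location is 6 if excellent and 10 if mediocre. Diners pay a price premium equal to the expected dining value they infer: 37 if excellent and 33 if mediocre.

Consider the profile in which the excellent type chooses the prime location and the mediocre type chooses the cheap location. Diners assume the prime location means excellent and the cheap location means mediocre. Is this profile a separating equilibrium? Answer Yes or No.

Under these beliefs, the prime location earns price premium 37 and the cheap location earns price premium 33.
excellent: the prime location nets 37 − 6 = 31; the cheap location nets 33. excellent would deviate to the cheap location.
mediocre: the prime location nets 37 − 10 = 27; the cheap location nets 33. mediocre prefers the cheap location.
excellent has a profitable deviation, so the profile is not an equilibrium.

No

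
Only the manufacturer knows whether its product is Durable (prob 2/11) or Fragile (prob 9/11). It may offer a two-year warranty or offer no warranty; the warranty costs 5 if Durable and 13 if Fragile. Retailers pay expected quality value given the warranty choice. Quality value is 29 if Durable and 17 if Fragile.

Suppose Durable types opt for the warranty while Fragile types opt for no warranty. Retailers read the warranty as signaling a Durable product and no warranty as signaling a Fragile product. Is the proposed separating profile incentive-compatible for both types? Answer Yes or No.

Under these beliefs, the warranty earns price 29 and no warranty earns price 17.
Durable: the warranty nets 29 − 5 = 24; no warranty nets 17. Durable prefers the warranty.
Fragile: the warranty nets 29 − 13 = 16; no warranty nets 17. Fragile prefers no warranty.
Neither type deviates, so the separating profile is an equilibrium.

Yes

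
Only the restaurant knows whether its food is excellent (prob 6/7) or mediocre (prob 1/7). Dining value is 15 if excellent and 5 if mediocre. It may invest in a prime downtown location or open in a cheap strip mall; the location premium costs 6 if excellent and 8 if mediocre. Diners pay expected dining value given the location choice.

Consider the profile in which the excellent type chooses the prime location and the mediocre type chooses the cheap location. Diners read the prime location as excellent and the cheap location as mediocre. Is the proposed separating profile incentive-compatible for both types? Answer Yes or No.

No

Under these beliefs, the prime location earns price premium 15 and the cheap location earns price premium 5.
excellent: the prime location nets 15 − 6 = 9; the cheap location nets 5. excellent prefers the prime location.
mediocre: the prime location nets 15 − 8 = 7; the cheap location nets 5. mediocre would deviate to the prime location.
mediocre has a profitable deviation, so the profile is not an equilibrium.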